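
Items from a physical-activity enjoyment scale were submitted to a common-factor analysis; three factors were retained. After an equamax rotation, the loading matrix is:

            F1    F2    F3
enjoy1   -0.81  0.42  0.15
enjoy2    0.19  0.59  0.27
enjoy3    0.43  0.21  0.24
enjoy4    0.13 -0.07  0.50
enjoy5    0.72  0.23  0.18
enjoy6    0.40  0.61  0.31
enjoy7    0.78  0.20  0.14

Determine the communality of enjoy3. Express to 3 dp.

h² = 0.43² + 0.21² + 0.24² = 0.1849 + 0.0441 + 0.0576 = 0.2866

0.287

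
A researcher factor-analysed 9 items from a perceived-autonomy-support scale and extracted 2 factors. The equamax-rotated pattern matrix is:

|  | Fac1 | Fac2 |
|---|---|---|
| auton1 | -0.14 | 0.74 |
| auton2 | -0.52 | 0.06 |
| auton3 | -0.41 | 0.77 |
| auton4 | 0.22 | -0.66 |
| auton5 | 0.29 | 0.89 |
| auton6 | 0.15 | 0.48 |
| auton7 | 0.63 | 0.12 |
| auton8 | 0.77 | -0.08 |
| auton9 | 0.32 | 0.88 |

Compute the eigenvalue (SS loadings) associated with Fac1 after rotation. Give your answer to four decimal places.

1.7053

SS loadings for Fac1 = (-0.14)² + (-0.52)² + (-0.41)² + 0.22² + 0.29² + 0.15² + 0.63² + 0.77² + 0.32² = 0.0196 + 0.2704 + 0.1681 + 0.0484 + 0.0841 + 0.0225 + 0.3969 + 0.5929 + 0.1024 = 1.7053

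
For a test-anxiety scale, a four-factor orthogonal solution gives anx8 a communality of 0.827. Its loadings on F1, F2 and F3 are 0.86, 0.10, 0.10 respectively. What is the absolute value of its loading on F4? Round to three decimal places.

0.260

Under orthogonal rotation h² = Σλ², so λ_F4² = h² − (0.7596) = 0.827 − 0.7596 = 0.0674.
|λ| = √0.0674 = 0.2596.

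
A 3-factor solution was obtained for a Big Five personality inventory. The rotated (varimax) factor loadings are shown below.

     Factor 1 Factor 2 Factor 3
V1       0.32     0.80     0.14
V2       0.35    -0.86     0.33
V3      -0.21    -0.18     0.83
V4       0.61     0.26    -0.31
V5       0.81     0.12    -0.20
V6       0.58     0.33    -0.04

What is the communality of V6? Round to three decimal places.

h² = 0.58² + 0.33² + (-0.04)² = 0.3364 + 0.1089 + 0.0016 = 0.4469

0.447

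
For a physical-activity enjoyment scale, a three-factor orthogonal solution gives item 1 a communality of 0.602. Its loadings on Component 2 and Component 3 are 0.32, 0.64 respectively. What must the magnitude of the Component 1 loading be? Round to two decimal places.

0.30

Under orthogonal rotation h² = Σλ², so λ_Component 1² = h² − (0.5120) = 0.602 − 0.5120 = 0.0900.
|λ| = √0.0900 = 0.3000.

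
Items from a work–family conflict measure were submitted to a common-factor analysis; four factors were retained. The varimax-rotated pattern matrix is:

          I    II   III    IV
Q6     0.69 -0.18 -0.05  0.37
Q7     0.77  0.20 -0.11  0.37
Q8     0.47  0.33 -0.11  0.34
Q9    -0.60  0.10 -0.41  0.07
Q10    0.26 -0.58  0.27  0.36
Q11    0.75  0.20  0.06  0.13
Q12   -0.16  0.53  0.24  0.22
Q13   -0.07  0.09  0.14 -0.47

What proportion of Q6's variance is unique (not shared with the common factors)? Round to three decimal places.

0.352

h² = 0.69² + (-0.18)² + (-0.05)² + 0.37² = 0.4761 + 0.0324 + 0.0025 + 0.1369 = 0.6479
Uniqueness u² = 1 − h² = 1 − 0.6479 = 0.3521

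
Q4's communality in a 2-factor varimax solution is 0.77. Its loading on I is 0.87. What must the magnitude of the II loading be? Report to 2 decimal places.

Under orthogonal rotation h² = Σλ², so λ_II² = h² − (0.7569) = 0.77 − 0.7569 = 0.0131.
|λ| = √0.0131 = 0.1145.

0.11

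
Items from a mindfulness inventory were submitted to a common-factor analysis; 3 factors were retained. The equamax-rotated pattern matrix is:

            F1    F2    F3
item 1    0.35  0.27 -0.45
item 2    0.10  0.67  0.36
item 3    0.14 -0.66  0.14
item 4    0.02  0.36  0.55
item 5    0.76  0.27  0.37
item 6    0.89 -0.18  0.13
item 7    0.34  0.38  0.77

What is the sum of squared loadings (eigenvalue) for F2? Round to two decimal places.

SS loadings for F2 = 0.27² + 0.67² + (-0.66)² + 0.36² + 0.27² + (-0.18)² + 0.38² = 0.0729 + 0.4489 + 0.4356 + 0.1296 + 0.0729 + 0.0324 + 0.1444 = 1.3367

1.34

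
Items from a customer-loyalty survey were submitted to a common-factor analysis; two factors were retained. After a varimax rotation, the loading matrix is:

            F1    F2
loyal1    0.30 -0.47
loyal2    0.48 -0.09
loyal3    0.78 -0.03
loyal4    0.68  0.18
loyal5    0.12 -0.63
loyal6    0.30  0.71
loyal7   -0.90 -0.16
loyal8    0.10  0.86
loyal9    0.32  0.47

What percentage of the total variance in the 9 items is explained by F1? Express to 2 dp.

26.87%

SS loadings for F1 = 0.30² + 0.48² + 0.78² + 0.68² + 0.12² + 0.30² + (-0.90)² + 0.10² + 0.32² = 2.4180
With 9 standardized items, total variance = 9. Proportion = 2.4180/9 = 0.2687 → 26.87%.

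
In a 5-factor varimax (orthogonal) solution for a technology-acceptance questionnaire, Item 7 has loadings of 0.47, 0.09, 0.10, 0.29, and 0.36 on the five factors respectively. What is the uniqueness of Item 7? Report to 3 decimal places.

h² = 0.47² + 0.09² + 0.10² + 0.29² + 0.36² = 0.2209 + 0.0081 + 0.0100 + 0.0841 + 0.1296 = 0.4527
Uniqueness u² = 1 − h² = 1 − 0.4527 = 0.5473

0.547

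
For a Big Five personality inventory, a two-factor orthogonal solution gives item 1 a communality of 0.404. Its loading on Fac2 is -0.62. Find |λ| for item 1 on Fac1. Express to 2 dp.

0.14

Under orthogonal rotation h² = Σλ², so λ_Fac1² = h² − (0.3844) = 0.404 − 0.3844 = 0.0196.
|λ| = √0.0196 = 0.1400.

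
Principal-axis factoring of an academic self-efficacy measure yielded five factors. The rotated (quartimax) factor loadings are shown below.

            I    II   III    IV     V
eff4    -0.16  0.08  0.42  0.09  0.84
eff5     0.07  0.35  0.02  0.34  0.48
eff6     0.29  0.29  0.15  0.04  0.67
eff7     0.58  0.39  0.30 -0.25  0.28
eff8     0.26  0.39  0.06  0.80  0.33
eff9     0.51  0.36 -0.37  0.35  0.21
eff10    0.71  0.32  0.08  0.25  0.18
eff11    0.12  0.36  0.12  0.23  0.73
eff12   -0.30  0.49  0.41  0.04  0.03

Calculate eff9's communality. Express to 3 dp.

h² = 0.51² + 0.36² + (-0.37)² + 0.35² + 0.21² = 0.2601 + 0.1296 + 0.1369 + 0.1225 + 0.0441 = 0.6932

0.693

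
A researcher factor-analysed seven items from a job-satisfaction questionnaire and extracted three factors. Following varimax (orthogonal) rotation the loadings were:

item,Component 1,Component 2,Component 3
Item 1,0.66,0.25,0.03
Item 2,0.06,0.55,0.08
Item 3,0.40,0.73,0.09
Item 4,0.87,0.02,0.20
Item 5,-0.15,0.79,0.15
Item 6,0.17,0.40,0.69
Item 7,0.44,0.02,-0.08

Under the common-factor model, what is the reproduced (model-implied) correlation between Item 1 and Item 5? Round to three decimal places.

0.103

r̂ = Σ λ_i·λ_j across factors = (0.66)(-0.15) + (0.25)(0.79) + (0.03)(0.15)
  = -0.0990 +0.1975 +0.0045 = 0.1030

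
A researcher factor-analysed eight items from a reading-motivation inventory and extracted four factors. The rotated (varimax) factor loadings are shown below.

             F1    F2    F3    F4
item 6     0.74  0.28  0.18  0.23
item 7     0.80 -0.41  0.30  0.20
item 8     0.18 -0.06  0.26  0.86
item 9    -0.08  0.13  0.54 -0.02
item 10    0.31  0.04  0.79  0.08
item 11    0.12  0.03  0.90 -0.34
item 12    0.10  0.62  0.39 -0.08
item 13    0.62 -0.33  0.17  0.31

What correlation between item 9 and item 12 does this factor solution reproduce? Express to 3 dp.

0.285

r̂ = Σ λ_i·λ_j across factors = (-0.08)(0.10) + (0.13)(0.62) + (0.54)(0.39) + (-0.02)(-0.08)
  = -0.0080 +0.0806 +0.2106 +0.0016 = 0.2848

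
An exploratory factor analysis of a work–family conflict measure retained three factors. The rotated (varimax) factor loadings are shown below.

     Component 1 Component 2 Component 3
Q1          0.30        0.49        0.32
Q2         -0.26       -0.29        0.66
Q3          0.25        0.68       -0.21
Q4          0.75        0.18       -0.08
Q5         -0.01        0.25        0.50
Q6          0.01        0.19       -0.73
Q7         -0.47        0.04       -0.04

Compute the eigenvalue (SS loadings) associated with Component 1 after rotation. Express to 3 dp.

SS loadings for Component 1 = 0.30² + (-0.26)² + 0.25² + 0.75² + (-0.01)² + 0.01² + (-0.47)² = 0.0900 + 0.0676 + 0.0625 + 0.5625 + 0.0001 + 0.0001 + 0.2209 = 1.0037

1.004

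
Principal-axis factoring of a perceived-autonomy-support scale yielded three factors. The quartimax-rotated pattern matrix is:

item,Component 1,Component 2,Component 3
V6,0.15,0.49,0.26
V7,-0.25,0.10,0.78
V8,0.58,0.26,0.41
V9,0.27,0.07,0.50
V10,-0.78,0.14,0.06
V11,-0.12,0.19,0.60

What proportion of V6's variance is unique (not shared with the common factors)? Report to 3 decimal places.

h² = 0.15² + 0.49² + 0.26² = 0.0225 + 0.2401 + 0.0676 = 0.3302
Uniqueness u² = 1 − h² = 1 − 0.3302 = 0.6698

0.670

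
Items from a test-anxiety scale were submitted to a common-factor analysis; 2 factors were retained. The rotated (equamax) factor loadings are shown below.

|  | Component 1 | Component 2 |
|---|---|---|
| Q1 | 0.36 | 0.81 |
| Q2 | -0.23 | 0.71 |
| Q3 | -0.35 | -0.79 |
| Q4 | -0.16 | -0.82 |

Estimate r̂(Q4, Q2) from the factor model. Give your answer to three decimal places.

-0.545

r̂ = Σ λ_i·λ_j across factors = (-0.16)(-0.23) + (-0.82)(0.71)
  = +0.0368 -0.5822 = -0.5454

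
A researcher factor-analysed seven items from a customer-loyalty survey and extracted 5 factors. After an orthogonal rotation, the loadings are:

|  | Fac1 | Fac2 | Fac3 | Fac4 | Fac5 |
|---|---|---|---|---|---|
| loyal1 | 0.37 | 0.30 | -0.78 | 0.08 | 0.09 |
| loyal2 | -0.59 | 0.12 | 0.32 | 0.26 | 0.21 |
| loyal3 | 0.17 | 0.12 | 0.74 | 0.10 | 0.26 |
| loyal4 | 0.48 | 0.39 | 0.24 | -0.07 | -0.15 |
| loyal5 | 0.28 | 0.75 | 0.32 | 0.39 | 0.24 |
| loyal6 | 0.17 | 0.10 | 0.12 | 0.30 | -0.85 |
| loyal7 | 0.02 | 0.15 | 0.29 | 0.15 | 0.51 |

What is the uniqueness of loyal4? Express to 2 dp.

h² = 0.48² + 0.39² + 0.24² + (-0.07)² + (-0.15)² = 0.2304 + 0.1521 + 0.0576 + 0.0049 + 0.0225 = 0.4675
Uniqueness u² = 1 − h² = 1 − 0.4675 = 0.5325

0.53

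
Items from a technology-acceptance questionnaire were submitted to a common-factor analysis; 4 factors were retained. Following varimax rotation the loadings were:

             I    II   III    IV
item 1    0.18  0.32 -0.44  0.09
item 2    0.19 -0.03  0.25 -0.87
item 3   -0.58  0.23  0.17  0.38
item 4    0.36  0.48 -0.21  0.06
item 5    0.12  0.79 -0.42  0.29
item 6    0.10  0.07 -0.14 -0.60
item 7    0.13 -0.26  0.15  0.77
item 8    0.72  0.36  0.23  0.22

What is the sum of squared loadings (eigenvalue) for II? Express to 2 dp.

SS loadings for II = 0.32² + (-0.03)² + 0.23² + 0.48² + 0.79² + 0.07² + (-0.26)² + 0.36² = 0.1024 + 0.0009 + 0.0529 + 0.2304 + 0.6241 + 0.0049 + 0.0676 + 0.1296 = 1.2128

1.21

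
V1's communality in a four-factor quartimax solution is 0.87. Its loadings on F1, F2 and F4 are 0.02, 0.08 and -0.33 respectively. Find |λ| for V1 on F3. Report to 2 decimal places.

0.87

Under orthogonal rotation h² = Σλ², so λ_F3² = h² − (0.1157) = 0.87 − 0.1157 = 0.7543.
|λ| = √0.7543 = 0.8685.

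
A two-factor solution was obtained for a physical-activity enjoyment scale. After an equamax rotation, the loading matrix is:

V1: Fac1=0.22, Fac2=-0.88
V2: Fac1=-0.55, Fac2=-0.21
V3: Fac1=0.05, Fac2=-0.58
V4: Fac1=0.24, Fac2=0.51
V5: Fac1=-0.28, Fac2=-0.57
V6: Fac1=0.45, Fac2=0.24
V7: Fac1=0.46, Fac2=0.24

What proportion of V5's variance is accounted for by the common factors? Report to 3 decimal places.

h² = (-0.28)² + (-0.57)² = 0.0784 + 0.3249 = 0.4033

0.403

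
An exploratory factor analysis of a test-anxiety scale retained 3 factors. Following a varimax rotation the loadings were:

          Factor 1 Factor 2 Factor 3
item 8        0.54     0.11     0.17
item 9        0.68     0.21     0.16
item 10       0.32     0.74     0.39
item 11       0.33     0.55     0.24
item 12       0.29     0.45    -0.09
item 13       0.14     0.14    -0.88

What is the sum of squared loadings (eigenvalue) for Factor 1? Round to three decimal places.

1.069

SS loadings for Factor 1 = 0.54² + 0.68² + 0.32² + 0.33² + 0.29² + 0.14² = 0.2916 + 0.4624 + 0.1024 + 0.1089 + 0.0841 + 0.0196 = 1.0690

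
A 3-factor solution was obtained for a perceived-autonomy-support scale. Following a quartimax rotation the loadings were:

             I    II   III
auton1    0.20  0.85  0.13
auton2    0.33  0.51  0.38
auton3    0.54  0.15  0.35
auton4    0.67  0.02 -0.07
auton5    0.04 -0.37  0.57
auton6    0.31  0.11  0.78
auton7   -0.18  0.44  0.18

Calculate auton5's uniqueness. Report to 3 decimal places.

h² = 0.04² + (-0.37)² + 0.57² = 0.0016 + 0.1369 + 0.3249 = 0.4634
Uniqueness u² = 1 − h² = 1 − 0.4634 = 0.5366

0.537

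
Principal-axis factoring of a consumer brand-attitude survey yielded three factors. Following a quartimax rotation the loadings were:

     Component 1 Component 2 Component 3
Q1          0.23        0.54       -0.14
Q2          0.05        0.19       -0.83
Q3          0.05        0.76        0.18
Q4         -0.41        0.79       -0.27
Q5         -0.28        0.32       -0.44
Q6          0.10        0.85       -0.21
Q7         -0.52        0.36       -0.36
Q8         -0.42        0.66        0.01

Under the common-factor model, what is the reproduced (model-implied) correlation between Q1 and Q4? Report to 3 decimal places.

0.370

r̂ = Σ λ_i·λ_j across factors = (0.23)(-0.41) + (0.54)(0.79) + (-0.14)(-0.27)
  = -0.0943 +0.4266 +0.0378 = 0.3701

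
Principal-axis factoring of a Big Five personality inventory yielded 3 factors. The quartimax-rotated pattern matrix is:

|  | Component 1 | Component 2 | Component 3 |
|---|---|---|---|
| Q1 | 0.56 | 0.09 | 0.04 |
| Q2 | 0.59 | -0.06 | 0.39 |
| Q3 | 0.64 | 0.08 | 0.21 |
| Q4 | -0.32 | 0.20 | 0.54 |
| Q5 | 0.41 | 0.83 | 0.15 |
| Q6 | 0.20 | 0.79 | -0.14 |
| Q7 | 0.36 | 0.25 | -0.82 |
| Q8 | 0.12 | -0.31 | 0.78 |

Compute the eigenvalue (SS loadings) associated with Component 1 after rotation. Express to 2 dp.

1.53

SS loadings for Component 1 = 0.56² + 0.59² + 0.64² + (-0.32)² + 0.41² + 0.20² + 0.36² + 0.12² = 0.3136 + 0.3481 + 0.4096 + 0.1024 + 0.1681 + 0.0400 + 0.1296 + 0.0144 = 1.5258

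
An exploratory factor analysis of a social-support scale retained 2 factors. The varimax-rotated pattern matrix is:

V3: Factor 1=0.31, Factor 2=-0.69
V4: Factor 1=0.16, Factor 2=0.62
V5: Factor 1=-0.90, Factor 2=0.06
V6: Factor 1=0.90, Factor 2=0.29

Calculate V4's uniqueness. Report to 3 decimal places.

h² = 0.16² + 0.62² = 0.0256 + 0.3844 = 0.4100
Uniqueness u² = 1 − h² = 1 − 0.4100 = 0.5900

0.590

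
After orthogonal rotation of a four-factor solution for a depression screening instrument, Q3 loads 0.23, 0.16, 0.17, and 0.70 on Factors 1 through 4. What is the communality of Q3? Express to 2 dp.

h² = 0.23² + 0.16² + 0.17² + 0.70² = 0.0529 + 0.0256 + 0.0289 + 0.4900 = 0.5974

0.60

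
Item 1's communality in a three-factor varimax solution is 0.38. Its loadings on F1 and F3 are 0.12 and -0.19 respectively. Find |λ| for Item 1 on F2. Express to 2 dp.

0.57

Under orthogonal rotation h² = Σλ², so λ_F2² = h² − (0.0505) = 0.38 − 0.0505 = 0.3295.
|λ| = √0.3295 = 0.5740.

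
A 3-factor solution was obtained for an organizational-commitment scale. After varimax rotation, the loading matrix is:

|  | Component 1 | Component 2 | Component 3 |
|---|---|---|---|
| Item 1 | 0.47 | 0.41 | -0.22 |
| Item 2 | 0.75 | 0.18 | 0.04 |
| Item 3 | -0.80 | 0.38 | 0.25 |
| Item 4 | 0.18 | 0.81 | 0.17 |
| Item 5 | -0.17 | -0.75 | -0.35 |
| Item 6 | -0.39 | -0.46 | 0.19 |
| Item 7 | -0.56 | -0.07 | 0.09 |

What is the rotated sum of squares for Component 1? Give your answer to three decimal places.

SS loadings for Component 1 = 0.47² + 0.75² + (-0.80)² + 0.18² + (-0.17)² + (-0.39)² + (-0.56)² = 0.2209 + 0.5625 + 0.6400 + 0.0324 + 0.0289 + 0.1521 + 0.3136 = 1.9504

1.950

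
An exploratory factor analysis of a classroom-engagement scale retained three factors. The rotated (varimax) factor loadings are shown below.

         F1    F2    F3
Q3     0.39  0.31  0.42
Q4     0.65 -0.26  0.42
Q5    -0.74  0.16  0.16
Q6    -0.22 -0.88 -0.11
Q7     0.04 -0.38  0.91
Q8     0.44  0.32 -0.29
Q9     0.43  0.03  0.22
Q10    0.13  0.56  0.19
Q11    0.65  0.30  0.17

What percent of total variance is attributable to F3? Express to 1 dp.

SS loadings for F3 = 0.42² + 0.42² + 0.16² + (-0.11)² + 0.91² + (-0.29)² + 0.22² + 0.19² + 0.17² = 1.4161
With 9 standardized items, total variance = 9. Proportion = 1.4161/9 = 0.1573 → 15.73%.

15.7%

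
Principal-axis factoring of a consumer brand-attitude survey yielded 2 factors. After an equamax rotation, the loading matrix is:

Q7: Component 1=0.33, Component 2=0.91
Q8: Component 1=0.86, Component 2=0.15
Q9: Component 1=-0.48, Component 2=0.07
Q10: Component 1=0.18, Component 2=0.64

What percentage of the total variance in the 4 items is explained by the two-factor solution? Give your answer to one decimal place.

59.4%

SS loadings by factor: 1.1113, 1.2651; total = 2.3764.
Total variance with 4 standardized items is 4, so the solution explains 2.3764/4 = 0.5941 = 59.41%.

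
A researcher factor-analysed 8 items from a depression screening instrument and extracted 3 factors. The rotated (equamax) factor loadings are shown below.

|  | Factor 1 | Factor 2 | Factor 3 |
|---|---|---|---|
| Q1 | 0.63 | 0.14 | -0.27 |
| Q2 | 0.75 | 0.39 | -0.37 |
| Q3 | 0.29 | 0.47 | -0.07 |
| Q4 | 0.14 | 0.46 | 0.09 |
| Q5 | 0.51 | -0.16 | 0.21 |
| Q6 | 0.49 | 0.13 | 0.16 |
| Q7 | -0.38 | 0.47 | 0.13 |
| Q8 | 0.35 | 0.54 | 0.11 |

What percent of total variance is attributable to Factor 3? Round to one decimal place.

4.0%

SS loadings for Factor 3 = (-0.27)² + (-0.37)² + (-0.07)² + 0.09² + 0.21² + 0.16² + 0.13² + 0.11² = 0.3215
With 8 standardized items, total variance = 8. Proportion = 0.3215/8 = 0.0402 → 4.02%.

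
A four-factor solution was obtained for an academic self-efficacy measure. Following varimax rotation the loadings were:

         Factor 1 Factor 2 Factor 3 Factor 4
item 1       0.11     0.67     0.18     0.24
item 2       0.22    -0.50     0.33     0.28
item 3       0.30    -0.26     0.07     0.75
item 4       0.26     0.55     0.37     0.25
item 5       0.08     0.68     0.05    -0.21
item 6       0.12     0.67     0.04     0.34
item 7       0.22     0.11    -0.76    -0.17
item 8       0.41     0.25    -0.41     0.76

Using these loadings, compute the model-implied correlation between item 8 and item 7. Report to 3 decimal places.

0.300

r̂ = Σ λ_i·λ_j across factors = (0.41)(0.22) + (0.25)(0.11) + (-0.41)(-0.76) + (0.76)(-0.17)
  = +0.0902 +0.0275 +0.3116 -0.1292 = 0.3001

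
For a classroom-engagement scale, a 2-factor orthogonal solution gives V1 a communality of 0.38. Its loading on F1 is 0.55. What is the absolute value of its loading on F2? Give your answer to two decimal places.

0.28

Under orthogonal rotation h² = Σλ², so λ_F2² = h² − (0.3025) = 0.38 − 0.3025 = 0.0775.
|λ| = √0.0775 = 0.2784.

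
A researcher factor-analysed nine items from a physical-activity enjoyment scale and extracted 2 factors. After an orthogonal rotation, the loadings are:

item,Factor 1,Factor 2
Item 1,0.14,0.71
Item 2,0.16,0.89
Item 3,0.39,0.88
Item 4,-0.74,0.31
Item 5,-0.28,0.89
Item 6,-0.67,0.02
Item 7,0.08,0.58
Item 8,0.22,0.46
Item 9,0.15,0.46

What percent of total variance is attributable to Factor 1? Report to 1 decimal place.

SS loadings for Factor 1 = 0.14² + 0.16² + 0.39² + (-0.74)² + (-0.28)² + (-0.67)² + 0.08² + 0.22² + 0.15² = 1.3495
With 9 standardized items, total variance = 9. Proportion = 1.3495/9 = 0.1499 → 14.99%.

15.0%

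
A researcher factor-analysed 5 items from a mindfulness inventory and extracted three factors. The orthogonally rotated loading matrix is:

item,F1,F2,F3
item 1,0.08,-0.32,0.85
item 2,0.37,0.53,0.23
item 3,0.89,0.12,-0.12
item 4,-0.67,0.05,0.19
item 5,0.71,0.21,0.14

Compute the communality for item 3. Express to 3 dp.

0.821

h² = 0.89² + 0.12² + (-0.12)² = 0.7921 + 0.0144 + 0.0144 = 0.8209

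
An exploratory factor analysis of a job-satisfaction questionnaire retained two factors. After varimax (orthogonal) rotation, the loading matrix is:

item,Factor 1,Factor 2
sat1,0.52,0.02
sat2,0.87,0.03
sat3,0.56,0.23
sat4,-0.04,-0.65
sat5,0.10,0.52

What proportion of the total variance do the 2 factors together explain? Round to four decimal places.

0.4199

Communalities: 0.2708, 0.7578, 0.3665, 0.4241, 0.2804; Σh² = 2.0996.
Total variance with 5 standardized items is 5, so the solution explains 2.0996/5 = 0.4199.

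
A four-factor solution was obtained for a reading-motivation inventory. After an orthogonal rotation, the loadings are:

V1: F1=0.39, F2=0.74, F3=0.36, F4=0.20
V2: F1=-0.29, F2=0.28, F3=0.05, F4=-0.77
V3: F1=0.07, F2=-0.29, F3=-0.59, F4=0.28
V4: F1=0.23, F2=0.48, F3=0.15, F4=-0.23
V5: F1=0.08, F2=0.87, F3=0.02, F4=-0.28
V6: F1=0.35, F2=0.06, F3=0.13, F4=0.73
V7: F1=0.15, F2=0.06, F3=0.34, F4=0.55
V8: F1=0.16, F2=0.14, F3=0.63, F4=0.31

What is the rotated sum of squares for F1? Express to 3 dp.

0.471

SS loadings for F1 = 0.39² + (-0.29)² + 0.07² + 0.23² + 0.08² + 0.35² + 0.15² + 0.16² = 0.1521 + 0.0841 + 0.0049 + 0.0529 + 0.0064 + 0.1225 + 0.0225 + 0.0256 = 0.4710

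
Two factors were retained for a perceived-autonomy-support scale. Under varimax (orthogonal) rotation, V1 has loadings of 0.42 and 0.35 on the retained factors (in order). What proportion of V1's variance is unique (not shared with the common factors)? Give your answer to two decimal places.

h² = 0.42² + 0.35² = 0.1764 + 0.1225 = 0.2989
Uniqueness u² = 1 − h² = 1 − 0.2989 = 0.7011

0.70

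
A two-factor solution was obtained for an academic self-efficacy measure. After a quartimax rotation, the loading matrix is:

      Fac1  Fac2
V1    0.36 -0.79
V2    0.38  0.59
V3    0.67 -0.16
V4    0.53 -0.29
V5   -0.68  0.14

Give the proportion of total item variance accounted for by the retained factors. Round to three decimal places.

0.514

SS loadings by factor: 1.4662, 1.1015; total = 2.5677.
Total variance with 5 standardized items is 5, so the solution explains 2.5677/5 = 0.5135.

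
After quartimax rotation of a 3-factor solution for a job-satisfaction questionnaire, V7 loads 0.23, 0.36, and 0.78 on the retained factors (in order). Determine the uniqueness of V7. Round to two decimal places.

0.21

h² = 0.23² + 0.36² + 0.78² = 0.0529 + 0.1296 + 0.6084 = 0.7909
Uniqueness u² = 1 − h² = 1 − 0.7909 = 0.2091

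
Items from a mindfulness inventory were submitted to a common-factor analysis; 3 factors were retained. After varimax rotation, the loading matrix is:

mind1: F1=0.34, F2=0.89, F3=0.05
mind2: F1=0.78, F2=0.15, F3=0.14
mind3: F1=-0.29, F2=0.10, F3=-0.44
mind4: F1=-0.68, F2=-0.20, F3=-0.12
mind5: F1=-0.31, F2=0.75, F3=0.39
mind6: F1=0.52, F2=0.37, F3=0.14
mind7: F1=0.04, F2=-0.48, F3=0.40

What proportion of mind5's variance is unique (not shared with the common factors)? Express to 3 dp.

h² = (-0.31)² + 0.75² + 0.39² = 0.0961 + 0.5625 + 0.1521 = 0.8107
Uniqueness u² = 1 − h² = 1 − 0.8107 = 0.1893

0.189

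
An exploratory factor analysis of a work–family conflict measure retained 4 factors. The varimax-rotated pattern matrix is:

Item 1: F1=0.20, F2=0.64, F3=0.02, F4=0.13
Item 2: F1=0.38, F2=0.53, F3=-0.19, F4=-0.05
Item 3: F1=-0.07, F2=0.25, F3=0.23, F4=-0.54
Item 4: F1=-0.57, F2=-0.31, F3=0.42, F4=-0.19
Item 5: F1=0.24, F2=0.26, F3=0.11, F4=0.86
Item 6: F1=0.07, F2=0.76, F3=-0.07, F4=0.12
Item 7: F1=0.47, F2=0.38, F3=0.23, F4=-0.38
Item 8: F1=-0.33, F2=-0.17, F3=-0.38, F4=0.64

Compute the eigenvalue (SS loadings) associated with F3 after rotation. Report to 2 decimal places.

SS loadings for F3 = 0.02² + (-0.19)² + 0.23² + 0.42² + 0.11² + (-0.07)² + 0.23² + (-0.38)² = 0.0004 + 0.0361 + 0.0529 + 0.1764 + 0.0121 + 0.0049 + 0.0529 + 0.1444 = 0.4801

0.48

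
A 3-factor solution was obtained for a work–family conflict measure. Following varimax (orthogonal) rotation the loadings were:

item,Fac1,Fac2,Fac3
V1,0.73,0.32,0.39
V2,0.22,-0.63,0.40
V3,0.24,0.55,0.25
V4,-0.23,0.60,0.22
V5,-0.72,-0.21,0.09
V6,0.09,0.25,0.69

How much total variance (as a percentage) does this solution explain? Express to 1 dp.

SS loadings by factor: 1.2183, 1.2684, 0.9072; total = 3.3939.
Total variance with 6 standardized items is 6, so the solution explains 3.3939/6 = 0.5656 = 56.56%.

56.6%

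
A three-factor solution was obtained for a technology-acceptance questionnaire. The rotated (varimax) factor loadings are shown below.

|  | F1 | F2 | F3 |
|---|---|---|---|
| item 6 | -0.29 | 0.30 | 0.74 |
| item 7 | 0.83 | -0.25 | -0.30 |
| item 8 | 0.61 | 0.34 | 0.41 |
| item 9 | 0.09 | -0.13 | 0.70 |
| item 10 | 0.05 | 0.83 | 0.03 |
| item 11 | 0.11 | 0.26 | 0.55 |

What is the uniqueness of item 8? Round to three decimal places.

0.344

h² = 0.61² + 0.34² + 0.41² = 0.3721 + 0.1156 + 0.1681 = 0.6558
Uniqueness u² = 1 − h² = 1 − 0.6558 = 0.3442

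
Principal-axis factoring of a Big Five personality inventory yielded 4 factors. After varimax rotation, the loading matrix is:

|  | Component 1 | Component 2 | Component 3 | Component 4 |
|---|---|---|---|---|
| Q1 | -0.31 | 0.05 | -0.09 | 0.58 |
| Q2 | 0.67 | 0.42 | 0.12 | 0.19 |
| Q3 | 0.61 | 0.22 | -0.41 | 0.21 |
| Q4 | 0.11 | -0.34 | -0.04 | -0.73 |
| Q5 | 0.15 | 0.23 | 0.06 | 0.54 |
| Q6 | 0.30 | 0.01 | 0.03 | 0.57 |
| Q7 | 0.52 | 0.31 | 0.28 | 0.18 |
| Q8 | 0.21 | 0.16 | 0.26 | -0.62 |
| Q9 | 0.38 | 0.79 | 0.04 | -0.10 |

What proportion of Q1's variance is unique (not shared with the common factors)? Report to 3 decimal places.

0.557

h² = (-0.31)² + 0.05² + (-0.09)² + 0.58² = 0.0961 + 0.0025 + 0.0081 + 0.3364 = 0.4431
Uniqueness u² = 1 − h² = 1 − 0.4431 = 0.5569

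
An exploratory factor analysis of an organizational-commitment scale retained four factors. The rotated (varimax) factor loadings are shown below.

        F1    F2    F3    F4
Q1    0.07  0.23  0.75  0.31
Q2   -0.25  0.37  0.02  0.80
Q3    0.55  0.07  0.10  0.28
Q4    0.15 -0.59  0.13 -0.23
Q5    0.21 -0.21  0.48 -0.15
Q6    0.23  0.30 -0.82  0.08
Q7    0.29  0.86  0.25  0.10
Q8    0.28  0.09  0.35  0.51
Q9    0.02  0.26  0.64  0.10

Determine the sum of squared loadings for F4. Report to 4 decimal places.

SS loadings for F4 = 0.31² + 0.80² + 0.28² + (-0.23)² + (-0.15)² + 0.08² + 0.10² + 0.51² + 0.10² = 0.0961 + 0.6400 + 0.0784 + 0.0529 + 0.0225 + 0.0064 + 0.0100 + 0.2601 + 0.0100 = 1.1764

1.1764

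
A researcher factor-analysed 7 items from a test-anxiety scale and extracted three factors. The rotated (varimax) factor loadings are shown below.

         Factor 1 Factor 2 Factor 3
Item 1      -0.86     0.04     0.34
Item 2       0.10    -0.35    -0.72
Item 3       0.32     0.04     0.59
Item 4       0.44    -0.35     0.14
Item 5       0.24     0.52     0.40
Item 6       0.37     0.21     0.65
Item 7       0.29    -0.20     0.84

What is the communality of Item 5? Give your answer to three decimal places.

h² = 0.24² + 0.52² + 0.40² = 0.0576 + 0.2704 + 0.1600 = 0.4880

0.488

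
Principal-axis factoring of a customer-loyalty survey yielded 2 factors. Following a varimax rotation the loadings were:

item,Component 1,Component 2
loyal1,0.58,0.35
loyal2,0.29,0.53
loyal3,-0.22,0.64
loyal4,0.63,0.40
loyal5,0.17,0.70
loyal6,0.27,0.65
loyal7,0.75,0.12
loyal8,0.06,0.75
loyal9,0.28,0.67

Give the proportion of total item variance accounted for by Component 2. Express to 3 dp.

SS loadings for Component 2 = 0.35² + 0.53² + 0.64² + 0.40² + 0.70² + 0.65² + 0.12² + 0.75² + 0.67² = 2.9113
Proportion of variance = 2.9113 / 9 = 0.3235.

0.323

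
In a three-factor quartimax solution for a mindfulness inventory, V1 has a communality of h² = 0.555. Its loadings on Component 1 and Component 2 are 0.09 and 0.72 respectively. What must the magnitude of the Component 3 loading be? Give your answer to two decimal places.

0.17

Under orthogonal rotation h² = Σλ², so λ_Component 3² = h² − (0.5265) = 0.555 − 0.5265 = 0.0285.
|λ| = √0.0285 = 0.1688.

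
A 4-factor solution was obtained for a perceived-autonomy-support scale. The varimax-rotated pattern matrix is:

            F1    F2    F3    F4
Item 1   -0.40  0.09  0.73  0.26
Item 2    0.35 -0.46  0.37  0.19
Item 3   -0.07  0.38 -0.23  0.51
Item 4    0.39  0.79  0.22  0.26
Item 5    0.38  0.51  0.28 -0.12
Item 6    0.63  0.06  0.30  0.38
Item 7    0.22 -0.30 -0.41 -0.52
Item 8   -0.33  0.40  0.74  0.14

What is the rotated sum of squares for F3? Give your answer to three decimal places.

1.655

SS loadings for F3 = 0.73² + 0.37² + (-0.23)² + 0.22² + 0.28² + 0.30² + (-0.41)² + 0.74² = 0.5329 + 0.1369 + 0.0529 + 0.0484 + 0.0784 + 0.0900 + 0.1681 + 0.5476 = 1.6552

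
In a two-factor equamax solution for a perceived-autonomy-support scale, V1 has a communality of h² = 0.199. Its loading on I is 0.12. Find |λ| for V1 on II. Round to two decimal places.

0.43

Under orthogonal rotation h² = Σλ², so λ_II² = h² − (0.0144) = 0.199 − 0.0144 = 0.1846.
|λ| = √0.1846 = 0.4297.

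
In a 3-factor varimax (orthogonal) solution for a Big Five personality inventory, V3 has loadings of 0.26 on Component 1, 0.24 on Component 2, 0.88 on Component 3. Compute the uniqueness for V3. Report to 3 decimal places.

h² = 0.26² + 0.24² + 0.88² = 0.0676 + 0.0576 + 0.7744 = 0.8996
Uniqueness u² = 1 − h² = 1 − 0.8996 = 0.1004

0.100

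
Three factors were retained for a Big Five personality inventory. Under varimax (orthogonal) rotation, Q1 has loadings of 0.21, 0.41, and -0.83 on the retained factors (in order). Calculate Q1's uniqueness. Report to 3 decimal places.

0.099

h² = 0.21² + 0.41² + (-0.83)² = 0.0441 + 0.1681 + 0.6889 = 0.9011
Uniqueness u² = 1 − h² = 1 − 0.9011 = 0.0989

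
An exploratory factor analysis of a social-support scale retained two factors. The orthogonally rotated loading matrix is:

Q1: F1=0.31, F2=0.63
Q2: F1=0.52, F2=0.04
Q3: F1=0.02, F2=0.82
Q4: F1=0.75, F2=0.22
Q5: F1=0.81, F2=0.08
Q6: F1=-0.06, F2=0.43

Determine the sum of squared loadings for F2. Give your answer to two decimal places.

SS loadings for F2 = 0.63² + 0.04² + 0.82² + 0.22² + 0.08² + 0.43² = 0.3969 + 0.0016 + 0.6724 + 0.0484 + 0.0064 + 0.1849 = 1.3106

1.31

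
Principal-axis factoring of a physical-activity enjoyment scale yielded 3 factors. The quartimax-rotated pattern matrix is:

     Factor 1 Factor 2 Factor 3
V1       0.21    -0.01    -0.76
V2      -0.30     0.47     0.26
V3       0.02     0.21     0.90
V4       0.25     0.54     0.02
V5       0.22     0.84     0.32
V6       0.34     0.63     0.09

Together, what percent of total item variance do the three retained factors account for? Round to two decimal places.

59.77%

SS loadings by factor: 0.3610, 1.6592, 1.5661; total = 3.5863.
Total variance with 6 standardized items is 6, so the solution explains 3.5863/6 = 0.5977 = 59.77%.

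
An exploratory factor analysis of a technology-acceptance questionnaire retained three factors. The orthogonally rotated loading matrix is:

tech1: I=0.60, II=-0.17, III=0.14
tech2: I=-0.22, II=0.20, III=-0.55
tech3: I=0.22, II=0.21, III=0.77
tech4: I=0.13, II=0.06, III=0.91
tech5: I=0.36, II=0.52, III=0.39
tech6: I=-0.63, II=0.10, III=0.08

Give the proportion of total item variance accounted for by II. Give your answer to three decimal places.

SS loadings for II = (-0.17)² + 0.20² + 0.21² + 0.06² + 0.52² + 0.10² = 0.3970
Proportion of variance = 0.3970 / 6 = 0.0662.

0.066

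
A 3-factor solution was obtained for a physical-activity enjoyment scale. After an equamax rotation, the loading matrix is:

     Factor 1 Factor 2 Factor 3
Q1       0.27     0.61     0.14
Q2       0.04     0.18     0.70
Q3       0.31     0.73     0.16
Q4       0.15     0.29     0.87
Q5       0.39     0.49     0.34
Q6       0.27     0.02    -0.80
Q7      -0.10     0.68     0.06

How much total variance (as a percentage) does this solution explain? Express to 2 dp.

SS loadings by factor: 0.4281, 1.7244, 2.0513; total = 4.2038.
Total variance with 7 standardized items is 7, so the solution explains 4.2038/7 = 0.6005 = 60.05%.

60.05%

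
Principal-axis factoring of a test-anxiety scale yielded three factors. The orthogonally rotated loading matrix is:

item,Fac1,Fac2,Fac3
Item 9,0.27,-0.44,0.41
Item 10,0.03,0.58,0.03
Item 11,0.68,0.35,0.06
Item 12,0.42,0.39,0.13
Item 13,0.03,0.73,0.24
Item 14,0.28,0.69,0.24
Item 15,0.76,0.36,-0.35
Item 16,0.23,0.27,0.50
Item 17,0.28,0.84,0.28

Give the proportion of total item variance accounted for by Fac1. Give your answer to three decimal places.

SS loadings for Fac1 = 0.27² + 0.03² + 0.68² + 0.42² + 0.03² + 0.28² + 0.76² + 0.23² + 0.28² = 1.5008
Proportion of variance = 1.5008 / 9 = 0.1668.

0.167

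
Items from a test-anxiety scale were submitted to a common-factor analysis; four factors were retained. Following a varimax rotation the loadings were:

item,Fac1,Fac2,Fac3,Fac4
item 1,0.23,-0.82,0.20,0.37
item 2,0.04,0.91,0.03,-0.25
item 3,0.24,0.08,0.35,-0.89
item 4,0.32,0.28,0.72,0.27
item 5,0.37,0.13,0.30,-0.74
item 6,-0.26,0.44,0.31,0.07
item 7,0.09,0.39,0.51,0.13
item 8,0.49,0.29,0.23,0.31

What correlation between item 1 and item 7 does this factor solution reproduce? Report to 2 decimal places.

-0.15

r̂ = Σ λ_i·λ_j across factors = (0.23)(0.09) + (-0.82)(0.39) + (0.20)(0.51) + (0.37)(0.13)
  = +0.0207 -0.3198 +0.1020 +0.0481 = -0.1490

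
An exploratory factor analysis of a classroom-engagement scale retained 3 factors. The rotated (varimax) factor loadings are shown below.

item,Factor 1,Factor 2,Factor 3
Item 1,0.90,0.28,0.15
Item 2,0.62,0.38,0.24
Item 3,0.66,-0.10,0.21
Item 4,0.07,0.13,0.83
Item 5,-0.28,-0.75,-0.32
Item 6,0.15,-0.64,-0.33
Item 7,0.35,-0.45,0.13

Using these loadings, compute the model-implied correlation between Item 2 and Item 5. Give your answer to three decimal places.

r̂ = Σ λ_i·λ_j across factors = (0.62)(-0.28) + (0.38)(-0.75) + (0.24)(-0.32)
  = -0.1736 -0.2850 -0.0768 = -0.5354

-0.535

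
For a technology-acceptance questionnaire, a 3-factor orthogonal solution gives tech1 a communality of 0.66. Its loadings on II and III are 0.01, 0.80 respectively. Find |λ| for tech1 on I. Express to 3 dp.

0.141

Under orthogonal rotation h² = Σλ², so λ_I² = h² − (0.6401) = 0.66 − 0.6401 = 0.0199.
|λ| = √0.0199 = 0.1411.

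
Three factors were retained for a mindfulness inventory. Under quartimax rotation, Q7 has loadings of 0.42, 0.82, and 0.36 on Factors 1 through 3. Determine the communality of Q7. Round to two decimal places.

0.98

h² = 0.42² + 0.82² + 0.36² = 0.1764 + 0.6724 + 0.1296 = 0.9784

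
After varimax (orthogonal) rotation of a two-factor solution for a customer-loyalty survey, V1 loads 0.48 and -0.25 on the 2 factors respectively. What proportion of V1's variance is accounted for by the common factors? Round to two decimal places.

h² = 0.48² + (-0.25)² = 0.2304 + 0.0625 = 0.2929

0.29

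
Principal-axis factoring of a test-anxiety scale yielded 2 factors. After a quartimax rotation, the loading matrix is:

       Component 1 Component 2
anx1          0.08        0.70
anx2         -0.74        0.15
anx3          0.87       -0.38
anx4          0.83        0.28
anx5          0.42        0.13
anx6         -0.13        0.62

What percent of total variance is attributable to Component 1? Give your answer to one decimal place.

SS loadings for Component 1 = 0.08² + (-0.74)² + 0.87² + 0.83² + 0.42² + (-0.13)² = 2.1931
With 6 standardized items, total variance = 6. Proportion = 2.1931/6 = 0.3655 → 36.55%.

36.6%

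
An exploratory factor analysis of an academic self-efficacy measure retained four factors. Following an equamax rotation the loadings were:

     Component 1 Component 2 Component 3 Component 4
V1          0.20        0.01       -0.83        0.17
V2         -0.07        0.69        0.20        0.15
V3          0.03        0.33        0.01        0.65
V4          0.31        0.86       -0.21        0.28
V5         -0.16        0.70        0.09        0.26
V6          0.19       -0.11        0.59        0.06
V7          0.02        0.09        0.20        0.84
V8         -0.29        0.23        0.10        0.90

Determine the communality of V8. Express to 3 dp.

0.957

h² = (-0.29)² + 0.23² + 0.10² + 0.90² = 0.0841 + 0.0529 + 0.0100 + 0.8100 = 0.9570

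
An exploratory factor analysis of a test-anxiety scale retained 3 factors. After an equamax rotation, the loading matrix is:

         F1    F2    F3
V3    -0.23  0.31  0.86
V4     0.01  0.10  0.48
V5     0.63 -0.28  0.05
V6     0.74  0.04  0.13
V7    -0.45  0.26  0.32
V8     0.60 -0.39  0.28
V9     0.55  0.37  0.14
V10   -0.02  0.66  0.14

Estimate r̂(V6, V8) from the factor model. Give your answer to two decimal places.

0.46

r̂ = Σ λ_i·λ_j across factors = (0.74)(0.60) + (0.04)(-0.39) + (0.13)(0.28)
  = +0.4440 -0.0156 +0.0364 = 0.4648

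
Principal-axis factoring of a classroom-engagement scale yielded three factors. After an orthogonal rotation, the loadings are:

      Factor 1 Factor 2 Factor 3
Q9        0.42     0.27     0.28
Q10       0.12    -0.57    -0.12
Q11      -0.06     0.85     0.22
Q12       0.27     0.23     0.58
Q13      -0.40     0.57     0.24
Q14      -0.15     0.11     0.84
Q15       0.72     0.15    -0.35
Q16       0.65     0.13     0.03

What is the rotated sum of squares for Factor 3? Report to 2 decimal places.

1.36

SS loadings for Factor 3 = 0.28² + (-0.12)² + 0.22² + 0.58² + 0.24² + 0.84² + (-0.35)² + 0.03² = 0.0784 + 0.0144 + 0.0484 + 0.3364 + 0.0576 + 0.7056 + 0.1225 + 0.0009 = 1.3642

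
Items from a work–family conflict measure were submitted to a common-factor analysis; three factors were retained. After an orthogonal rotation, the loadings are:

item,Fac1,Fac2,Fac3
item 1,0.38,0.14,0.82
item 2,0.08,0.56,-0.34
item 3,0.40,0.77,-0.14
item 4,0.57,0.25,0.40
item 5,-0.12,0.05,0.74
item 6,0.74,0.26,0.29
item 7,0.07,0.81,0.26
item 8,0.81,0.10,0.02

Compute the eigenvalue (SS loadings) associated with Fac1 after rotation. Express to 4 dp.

1.8587

SS loadings for Fac1 = 0.38² + 0.08² + 0.40² + 0.57² + (-0.12)² + 0.74² + 0.07² + 0.81² = 0.1444 + 0.0064 + 0.1600 + 0.3249 + 0.0144 + 0.5476 + 0.0049 + 0.6561 = 1.8587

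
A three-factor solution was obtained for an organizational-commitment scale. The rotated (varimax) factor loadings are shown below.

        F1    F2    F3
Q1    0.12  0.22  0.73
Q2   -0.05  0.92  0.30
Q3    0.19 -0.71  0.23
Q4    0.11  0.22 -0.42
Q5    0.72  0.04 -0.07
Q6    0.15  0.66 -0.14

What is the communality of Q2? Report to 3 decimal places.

h² = (-0.05)² + 0.92² + 0.30² = 0.0025 + 0.8464 + 0.0900 = 0.9389

0.939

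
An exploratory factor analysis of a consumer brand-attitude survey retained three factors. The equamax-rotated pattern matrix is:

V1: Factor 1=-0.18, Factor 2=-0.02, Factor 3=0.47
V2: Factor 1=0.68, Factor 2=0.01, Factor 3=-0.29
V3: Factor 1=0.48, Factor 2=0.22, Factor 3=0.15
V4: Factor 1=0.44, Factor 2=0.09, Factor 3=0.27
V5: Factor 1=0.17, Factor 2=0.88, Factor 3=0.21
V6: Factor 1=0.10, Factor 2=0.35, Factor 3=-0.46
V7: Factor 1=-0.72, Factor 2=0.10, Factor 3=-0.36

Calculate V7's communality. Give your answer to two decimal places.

h² = (-0.72)² + 0.10² + (-0.36)² = 0.5184 + 0.0100 + 0.1296 = 0.6580

0.66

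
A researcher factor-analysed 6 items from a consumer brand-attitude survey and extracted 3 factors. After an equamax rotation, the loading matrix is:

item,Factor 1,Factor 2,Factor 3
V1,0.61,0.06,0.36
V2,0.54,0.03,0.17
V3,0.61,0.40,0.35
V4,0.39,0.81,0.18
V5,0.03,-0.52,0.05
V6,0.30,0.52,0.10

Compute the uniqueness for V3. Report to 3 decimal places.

h² = 0.61² + 0.40² + 0.35² = 0.3721 + 0.1600 + 0.1225 = 0.6546
Uniqueness u² = 1 − h² = 1 − 0.6546 = 0.3454

0.345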